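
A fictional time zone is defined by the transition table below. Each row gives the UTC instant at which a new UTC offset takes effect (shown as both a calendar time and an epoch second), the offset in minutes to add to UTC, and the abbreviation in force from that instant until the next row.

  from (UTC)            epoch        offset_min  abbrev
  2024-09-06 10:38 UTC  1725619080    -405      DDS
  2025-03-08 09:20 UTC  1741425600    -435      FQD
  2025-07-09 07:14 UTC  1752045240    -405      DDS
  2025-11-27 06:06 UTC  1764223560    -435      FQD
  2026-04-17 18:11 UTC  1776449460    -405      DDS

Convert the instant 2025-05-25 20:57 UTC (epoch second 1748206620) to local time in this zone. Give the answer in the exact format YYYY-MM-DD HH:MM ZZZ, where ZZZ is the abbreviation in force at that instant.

Query: 2025-05-25 20:57 UTC
Rule 2/5 (FQD, -07:15): 2025-03-08 09:20 UTC ≤ query < 2025-07-09 07:14 UTC
20·60 + 57 - 435 = 822 min
822 = 0·1440 + 822; 822 = 13·60 + 42 → 13:42, same day
→ 2025-05-25 13:42 FQD

2025-05-25 13:42 FQD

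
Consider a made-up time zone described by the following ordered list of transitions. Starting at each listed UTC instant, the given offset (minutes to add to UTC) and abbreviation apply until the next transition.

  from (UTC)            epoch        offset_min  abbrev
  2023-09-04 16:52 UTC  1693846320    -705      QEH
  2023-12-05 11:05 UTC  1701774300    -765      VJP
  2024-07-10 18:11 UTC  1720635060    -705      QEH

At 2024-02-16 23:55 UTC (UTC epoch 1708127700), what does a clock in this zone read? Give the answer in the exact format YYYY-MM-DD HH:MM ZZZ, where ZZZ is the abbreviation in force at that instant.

Query: 2024-02-16 23:55 UTC
Rule 2/3 (VJP, -12:45): 2023-12-05 11:05 UTC ≤ query < 2024-07-10 18:11 UTC
23·60 + 55 - 765 = 670 min
670 = 0·1440 + 670; 670 = 11·60 + 10 → 11:10, same day
→ 2024-02-16 11:10 VJP

2024-02-16 11:10 VJP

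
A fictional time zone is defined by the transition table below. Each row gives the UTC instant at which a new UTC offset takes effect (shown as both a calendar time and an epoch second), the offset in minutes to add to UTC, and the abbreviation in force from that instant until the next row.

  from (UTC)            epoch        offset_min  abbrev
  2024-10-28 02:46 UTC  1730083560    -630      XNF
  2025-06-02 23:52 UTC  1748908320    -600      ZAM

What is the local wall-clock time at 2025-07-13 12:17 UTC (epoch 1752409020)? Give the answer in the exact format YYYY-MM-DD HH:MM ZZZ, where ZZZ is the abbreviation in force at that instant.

Query: 2025-07-13 12:17 UTC
Rule 2/2 (ZAM, -10:00): 2025-06-02 23:52 UTC ≤ query < +∞
12·60 + 17 - 600 = 137 min
137 = 0·1440 + 137; 137 = 2·60 + 17 → 02:17, same day
→ 2025-07-13 02:17 ZAM

2025-07-13 02:17 ZAM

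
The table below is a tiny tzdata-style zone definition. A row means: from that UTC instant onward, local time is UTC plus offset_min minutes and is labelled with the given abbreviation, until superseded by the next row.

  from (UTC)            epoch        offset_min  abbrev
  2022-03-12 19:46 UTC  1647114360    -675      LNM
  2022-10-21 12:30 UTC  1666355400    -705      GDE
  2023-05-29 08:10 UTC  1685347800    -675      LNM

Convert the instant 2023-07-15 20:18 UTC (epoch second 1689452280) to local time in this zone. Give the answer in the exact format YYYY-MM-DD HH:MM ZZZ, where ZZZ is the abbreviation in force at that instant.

Query: 2023-07-15 20:18 UTC
Rule 3/3 (LNM, -11:15): 2023-05-29 08:10 UTC ≤ query < +∞
20·60 + 18 - 675 = 543 min
543 = 0·1440 + 543; 543 = 9·60 + 3 → 09:03, same day
→ 2023-07-15 09:03 LNM

2023-07-15 09:03 LNM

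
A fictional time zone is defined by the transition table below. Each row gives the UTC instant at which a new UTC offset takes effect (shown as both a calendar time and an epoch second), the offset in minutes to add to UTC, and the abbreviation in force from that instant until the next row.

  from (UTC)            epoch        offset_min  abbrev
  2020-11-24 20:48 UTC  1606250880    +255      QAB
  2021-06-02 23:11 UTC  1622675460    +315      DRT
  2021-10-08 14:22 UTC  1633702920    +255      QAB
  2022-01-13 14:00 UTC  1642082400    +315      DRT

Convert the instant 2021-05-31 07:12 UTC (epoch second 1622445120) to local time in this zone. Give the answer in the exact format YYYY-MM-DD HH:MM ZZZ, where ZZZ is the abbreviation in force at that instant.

Query: 2021-05-31 07:12 UTC
Rule 1/4 (QAB, +04:15): 2020-11-24 20:48 UTC ≤ query < 2021-06-02 23:11 UTC
7·60 + 12 + 255 = 687 min
687 = 0·1440 + 687; 687 = 11·60 + 27 → 11:27, same day
→ 2021-05-31 11:27 QAB

2021-05-31 11:27 QAB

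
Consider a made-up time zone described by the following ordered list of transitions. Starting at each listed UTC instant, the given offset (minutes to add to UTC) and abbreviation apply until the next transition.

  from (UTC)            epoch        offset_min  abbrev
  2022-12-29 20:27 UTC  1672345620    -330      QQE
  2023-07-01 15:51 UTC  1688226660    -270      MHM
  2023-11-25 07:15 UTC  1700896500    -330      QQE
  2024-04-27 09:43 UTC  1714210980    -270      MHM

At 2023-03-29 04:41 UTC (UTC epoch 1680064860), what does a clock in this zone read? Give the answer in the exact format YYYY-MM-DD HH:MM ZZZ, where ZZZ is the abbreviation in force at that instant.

Query: 2023-03-29 04:41 UTC
Rule 1/4 (QQE, -05:30): 2022-12-29 20:27 UTC ≤ query < 2023-07-01 15:51 UTC
4·60 + 41 - 330 = -49 min
-49 = -1·1440 + 1391; 1391 = 23·60 + 11 → 23:11, 2023-03-29 - 1 day = 2023-03-28
→ 2023-03-28 23:11 QQE

2023-03-28 23:11 QQE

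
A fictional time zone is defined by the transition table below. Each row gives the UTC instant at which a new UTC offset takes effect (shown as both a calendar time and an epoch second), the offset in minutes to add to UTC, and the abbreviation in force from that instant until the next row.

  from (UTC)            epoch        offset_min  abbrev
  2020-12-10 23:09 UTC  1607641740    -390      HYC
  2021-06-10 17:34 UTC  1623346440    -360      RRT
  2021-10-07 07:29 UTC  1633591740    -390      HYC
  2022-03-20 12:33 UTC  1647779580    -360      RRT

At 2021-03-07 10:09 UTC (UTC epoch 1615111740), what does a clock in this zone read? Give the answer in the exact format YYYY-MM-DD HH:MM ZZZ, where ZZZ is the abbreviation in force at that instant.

Query: 2021-03-07 10:09 UTC
Rule 1/4 (HYC, -06:30): 2020-12-10 23:09 UTC ≤ query < 2021-06-10 17:34 UTC
10·60 + 9 - 390 = 219 min
219 = 0·1440 + 219; 219 = 3·60 + 39 → 03:39, same day
→ 2021-03-07 03:39 HYC

2021-03-07 03:39 HYC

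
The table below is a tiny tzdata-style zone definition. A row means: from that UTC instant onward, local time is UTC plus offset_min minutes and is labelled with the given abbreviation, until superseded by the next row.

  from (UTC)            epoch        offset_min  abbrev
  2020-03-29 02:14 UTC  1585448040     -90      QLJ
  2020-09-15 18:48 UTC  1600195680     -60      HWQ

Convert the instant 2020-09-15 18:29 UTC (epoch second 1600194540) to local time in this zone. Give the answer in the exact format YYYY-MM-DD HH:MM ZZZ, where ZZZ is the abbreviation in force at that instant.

Query: 2020-09-15 18:29 UTC
Rule 1/2 (QLJ, -01:30): 2020-03-29 02:14 UTC ≤ query < 2020-09-15 18:48 UTC
18·60 + 29 - 90 = 1019 min
1019 = 0·1440 + 1019; 1019 = 16·60 + 59 → 16:59, same day
→ 2020-09-15 16:59 QLJ

2020-09-15 16:59 QLJ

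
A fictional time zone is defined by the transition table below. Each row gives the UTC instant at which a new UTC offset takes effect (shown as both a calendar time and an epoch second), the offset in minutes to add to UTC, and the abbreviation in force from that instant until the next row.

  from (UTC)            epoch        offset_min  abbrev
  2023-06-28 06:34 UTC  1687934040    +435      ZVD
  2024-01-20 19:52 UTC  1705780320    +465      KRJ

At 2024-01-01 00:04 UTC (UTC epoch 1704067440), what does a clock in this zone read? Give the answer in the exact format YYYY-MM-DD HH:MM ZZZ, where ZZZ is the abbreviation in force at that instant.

2024-01-01 07:19 ZVD

Query: 2024-01-01 00:04 UTC
Rule 1/2 (ZVD, +07:15): 2023-06-28 06:34 UTC ≤ query < 2024-01-20 19:52 UTC
0·60 + 4 + 435 = 439 min
439 = 0·1440 + 439; 439 = 7·60 + 19 → 07:19, same day
→ 2024-01-01 07:19 ZVD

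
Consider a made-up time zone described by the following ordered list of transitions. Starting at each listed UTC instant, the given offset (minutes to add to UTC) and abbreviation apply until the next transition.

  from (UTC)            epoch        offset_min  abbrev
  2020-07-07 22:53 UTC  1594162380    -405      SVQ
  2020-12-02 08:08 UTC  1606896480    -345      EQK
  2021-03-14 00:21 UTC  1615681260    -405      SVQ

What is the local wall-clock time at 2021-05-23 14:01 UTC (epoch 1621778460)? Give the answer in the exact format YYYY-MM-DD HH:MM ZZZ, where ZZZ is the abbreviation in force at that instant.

2021-05-23 07:16 SVQ

Query: 2021-05-23 14:01 UTC
Rule 3/3 (SVQ, -06:45): 2021-03-14 00:21 UTC ≤ query < +∞
14·60 + 1 - 405 = 436 min
436 = 0·1440 + 436; 436 = 7·60 + 16 → 07:16, same day
→ 2021-05-23 07:16 SVQ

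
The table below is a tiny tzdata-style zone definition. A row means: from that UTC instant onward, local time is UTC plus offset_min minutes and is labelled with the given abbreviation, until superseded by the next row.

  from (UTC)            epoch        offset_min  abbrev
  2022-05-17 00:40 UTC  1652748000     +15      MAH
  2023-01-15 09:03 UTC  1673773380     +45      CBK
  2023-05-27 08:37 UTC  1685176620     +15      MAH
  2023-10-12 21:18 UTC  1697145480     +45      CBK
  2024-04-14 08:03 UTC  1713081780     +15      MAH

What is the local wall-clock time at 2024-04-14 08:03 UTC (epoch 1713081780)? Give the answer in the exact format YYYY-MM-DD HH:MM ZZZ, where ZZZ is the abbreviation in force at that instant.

Query: 2024-04-14 08:03 UTC
Rule 5/5 (MAH, +00:15): 2024-04-14 08:03 UTC ≤ query < +∞
8·60 + 3 + 15 = 498 min
498 = 0·1440 + 498; 498 = 8·60 + 18 → 08:18, same day
→ 2024-04-14 08:18 MAH

2024-04-14 08:18 MAH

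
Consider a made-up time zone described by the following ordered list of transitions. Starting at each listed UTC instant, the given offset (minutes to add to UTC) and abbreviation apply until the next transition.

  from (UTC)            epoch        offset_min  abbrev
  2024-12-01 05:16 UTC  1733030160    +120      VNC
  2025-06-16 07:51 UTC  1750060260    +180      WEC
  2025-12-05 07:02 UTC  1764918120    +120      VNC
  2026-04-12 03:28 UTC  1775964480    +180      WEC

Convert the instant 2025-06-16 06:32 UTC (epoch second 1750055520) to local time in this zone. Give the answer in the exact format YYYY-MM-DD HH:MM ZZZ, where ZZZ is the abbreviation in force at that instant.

Query: 2025-06-16 06:32 UTC
Rule 1/4 (VNC, +02:00): 2024-12-01 05:16 UTC ≤ query < 2025-06-16 07:51 UTC
6·60 + 32 + 120 = 512 min
512 = 0·1440 + 512; 512 = 8·60 + 32 → 08:32, same day
→ 2025-06-16 08:32 VNC

2025-06-16 08:32 VNC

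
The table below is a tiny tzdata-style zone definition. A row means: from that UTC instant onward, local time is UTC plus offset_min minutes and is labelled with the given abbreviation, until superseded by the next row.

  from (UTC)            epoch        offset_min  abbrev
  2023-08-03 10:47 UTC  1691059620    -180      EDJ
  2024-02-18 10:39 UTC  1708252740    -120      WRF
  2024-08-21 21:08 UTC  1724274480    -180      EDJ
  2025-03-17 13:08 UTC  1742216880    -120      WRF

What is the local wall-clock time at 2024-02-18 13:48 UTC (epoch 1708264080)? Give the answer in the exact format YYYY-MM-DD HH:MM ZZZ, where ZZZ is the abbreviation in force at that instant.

Query: 2024-02-18 13:48 UTC
Rule 2/4 (WRF, -02:00): 2024-02-18 10:39 UTC ≤ query < 2024-08-21 21:08 UTC
13·60 + 48 - 120 = 708 min
708 = 0·1440 + 708; 708 = 11·60 + 48 → 11:48, same day
→ 2024-02-18 11:48 WRF

2024-02-18 11:48 WRF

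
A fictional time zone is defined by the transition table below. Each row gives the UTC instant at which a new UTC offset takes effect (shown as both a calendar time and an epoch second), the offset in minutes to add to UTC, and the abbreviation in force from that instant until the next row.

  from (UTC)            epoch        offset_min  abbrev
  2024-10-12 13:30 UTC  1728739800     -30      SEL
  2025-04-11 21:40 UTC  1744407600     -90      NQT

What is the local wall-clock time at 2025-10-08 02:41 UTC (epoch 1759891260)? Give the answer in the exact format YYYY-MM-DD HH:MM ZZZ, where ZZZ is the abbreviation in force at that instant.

2025-10-08 01:11 NQT

Query: 2025-10-08 02:41 UTC
Rule 2/2 (NQT, -01:30): 2025-04-11 21:40 UTC ≤ query < +∞
2·60 + 41 - 90 = 71 min
71 = 0·1440 + 71; 71 = 1·60 + 11 → 01:11, same day
→ 2025-10-08 01:11 NQT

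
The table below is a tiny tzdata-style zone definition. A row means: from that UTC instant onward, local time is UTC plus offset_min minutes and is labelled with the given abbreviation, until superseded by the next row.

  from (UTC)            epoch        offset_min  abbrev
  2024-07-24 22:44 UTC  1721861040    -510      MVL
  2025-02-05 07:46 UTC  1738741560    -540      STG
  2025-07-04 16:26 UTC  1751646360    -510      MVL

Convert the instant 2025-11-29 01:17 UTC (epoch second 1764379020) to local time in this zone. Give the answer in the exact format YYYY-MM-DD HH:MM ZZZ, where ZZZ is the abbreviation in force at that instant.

Query: 2025-11-29 01:17 UTC
Rule 3/3 (MVL, -08:30): 2025-07-04 16:26 UTC ≤ query < +∞
1·60 + 17 - 510 = -433 min
-433 = -1·1440 + 1007; 1007 = 16·60 + 47 → 16:47, 2025-11-29 - 1 day = 2025-11-28
→ 2025-11-28 16:47 MVL

2025-11-28 16:47 MVL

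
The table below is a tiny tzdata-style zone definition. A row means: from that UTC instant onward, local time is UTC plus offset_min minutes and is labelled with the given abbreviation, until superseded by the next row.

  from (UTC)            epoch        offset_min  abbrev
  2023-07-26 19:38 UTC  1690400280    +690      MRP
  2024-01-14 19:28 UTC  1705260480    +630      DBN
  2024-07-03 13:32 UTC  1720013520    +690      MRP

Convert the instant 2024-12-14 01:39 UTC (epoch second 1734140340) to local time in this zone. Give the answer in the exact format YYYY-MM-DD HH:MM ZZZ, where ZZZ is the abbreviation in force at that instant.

2024-12-14 13:09 MRP

Query: 2024-12-14 01:39 UTC
Rule 3/3 (MRP, +11:30): 2024-07-03 13:32 UTC ≤ query < +∞
1·60 + 39 + 690 = 789 min
789 = 0·1440 + 789; 789 = 13·60 + 9 → 13:09, same day
→ 2024-12-14 13:09 MRP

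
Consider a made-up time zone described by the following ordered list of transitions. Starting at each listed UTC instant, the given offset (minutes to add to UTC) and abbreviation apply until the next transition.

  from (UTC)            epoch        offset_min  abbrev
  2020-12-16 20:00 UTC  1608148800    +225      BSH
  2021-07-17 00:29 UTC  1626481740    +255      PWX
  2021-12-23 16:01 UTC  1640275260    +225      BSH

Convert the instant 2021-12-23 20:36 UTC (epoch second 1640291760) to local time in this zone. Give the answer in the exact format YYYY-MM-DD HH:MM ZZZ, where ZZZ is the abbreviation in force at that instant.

2021-12-24 00:21 BSH

Query: 2021-12-23 20:36 UTC
Rule 3/3 (BSH, +03:45): 2021-12-23 16:01 UTC ≤ query < +∞
20·60 + 36 + 225 = 1461 min
1461 = 1·1440 + 21; 21 = 0·60 + 21 → 00:21, 2021-12-23 + 1 day = 2021-12-24
→ 2021-12-24 00:21 BSH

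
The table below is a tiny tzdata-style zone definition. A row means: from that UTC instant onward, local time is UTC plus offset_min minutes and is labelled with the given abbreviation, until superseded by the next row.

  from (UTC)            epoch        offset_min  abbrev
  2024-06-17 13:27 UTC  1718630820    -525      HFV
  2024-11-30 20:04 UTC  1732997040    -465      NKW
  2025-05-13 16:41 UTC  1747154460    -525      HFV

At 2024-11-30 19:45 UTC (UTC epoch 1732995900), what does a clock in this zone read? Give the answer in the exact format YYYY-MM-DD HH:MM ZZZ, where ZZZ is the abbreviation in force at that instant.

2024-11-30 11:00 HFV

Query: 2024-11-30 19:45 UTC
Rule 1/3 (HFV, -08:45): 2024-06-17 13:27 UTC ≤ query < 2024-11-30 20:04 UTC
19·60 + 45 - 525 = 660 min
660 = 0·1440 + 660; 660 = 11·60 + 0 → 11:00, same day
→ 2024-11-30 11:00 HFV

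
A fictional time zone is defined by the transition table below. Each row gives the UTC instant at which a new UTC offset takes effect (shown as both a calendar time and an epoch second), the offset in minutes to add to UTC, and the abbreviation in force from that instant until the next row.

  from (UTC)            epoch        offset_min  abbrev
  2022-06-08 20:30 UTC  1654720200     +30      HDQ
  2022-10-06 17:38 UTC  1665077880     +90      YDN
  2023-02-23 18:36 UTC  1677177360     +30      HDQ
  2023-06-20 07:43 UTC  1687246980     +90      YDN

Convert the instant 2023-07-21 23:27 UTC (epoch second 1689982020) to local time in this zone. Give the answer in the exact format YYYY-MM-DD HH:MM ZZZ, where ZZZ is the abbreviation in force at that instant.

2023-07-22 00:57 YDN

Query: 2023-07-21 23:27 UTC
Rule 4/4 (YDN, +01:30): 2023-06-20 07:43 UTC ≤ query < +∞
23·60 + 27 + 90 = 1497 min
1497 = 1·1440 + 57; 57 = 0·60 + 57 → 00:57, 2023-07-21 + 1 day = 2023-07-22
→ 2023-07-22 00:57 YDN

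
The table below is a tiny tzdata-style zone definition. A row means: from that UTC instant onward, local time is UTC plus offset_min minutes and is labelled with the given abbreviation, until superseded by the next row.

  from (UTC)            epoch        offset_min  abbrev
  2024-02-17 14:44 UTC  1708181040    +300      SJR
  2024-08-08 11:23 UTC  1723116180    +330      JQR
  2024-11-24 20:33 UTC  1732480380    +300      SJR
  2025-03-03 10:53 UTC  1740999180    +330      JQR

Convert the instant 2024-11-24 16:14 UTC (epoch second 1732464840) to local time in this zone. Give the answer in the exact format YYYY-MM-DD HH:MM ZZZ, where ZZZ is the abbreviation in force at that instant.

Query: 2024-11-24 16:14 UTC
Rule 2/4 (JQR, +05:30): 2024-08-08 11:23 UTC ≤ query < 2024-11-24 20:33 UTC
16·60 + 14 + 330 = 1304 min
1304 = 0·1440 + 1304; 1304 = 21·60 + 44 → 21:44, same day
→ 2024-11-24 21:44 JQR

2024-11-24 21:44 JQR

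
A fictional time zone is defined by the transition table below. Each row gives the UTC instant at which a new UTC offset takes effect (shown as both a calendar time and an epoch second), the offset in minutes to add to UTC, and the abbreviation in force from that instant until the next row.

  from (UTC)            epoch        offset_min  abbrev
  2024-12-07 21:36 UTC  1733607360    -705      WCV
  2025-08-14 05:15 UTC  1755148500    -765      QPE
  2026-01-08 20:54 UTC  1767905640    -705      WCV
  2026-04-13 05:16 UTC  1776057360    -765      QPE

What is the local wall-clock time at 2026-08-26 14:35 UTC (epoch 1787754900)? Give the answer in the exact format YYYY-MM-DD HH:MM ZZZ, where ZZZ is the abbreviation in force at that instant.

2026-08-26 01:50 QPE

Query: 2026-08-26 14:35 UTC
Rule 4/4 (QPE, -12:45): 2026-04-13 05:16 UTC ≤ query < +∞
14·60 + 35 - 765 = 110 min
110 = 0·1440 + 110; 110 = 1·60 + 50 → 01:50, same day
→ 2026-08-26 01:50 QPE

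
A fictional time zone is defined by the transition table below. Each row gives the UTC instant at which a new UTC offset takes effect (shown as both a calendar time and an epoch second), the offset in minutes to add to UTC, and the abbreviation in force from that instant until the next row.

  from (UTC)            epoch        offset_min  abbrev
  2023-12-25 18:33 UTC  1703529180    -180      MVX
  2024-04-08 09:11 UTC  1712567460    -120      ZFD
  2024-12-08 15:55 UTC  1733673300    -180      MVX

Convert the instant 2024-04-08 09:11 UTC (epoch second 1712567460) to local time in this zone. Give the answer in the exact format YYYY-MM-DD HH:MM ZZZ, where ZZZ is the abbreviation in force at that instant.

Query: 2024-04-08 09:11 UTC
Rule 2/3 (ZFD, -02:00): 2024-04-08 09:11 UTC ≤ query < 2024-12-08 15:55 UTC
9·60 + 11 - 120 = 431 min
431 = 0·1440 + 431; 431 = 7·60 + 11 → 07:11, same day
→ 2024-04-08 07:11 ZFD

2024-04-08 07:11 ZFD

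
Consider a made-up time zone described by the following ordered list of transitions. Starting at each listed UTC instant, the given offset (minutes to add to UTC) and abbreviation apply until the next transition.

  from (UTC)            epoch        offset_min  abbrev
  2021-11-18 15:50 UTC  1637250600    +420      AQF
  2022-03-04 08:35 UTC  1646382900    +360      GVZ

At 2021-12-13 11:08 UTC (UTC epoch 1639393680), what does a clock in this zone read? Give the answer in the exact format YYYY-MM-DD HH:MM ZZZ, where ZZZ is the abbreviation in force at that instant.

2021-12-13 18:08 AQF

Query: 2021-12-13 11:08 UTC
Rule 1/2 (AQF, +07:00): 2021-11-18 15:50 UTC ≤ query < 2022-03-04 08:35 UTC
11·60 + 8 + 420 = 1088 min
1088 = 0·1440 + 1088; 1088 = 18·60 + 8 → 18:08, same day
→ 2021-12-13 18:08 AQF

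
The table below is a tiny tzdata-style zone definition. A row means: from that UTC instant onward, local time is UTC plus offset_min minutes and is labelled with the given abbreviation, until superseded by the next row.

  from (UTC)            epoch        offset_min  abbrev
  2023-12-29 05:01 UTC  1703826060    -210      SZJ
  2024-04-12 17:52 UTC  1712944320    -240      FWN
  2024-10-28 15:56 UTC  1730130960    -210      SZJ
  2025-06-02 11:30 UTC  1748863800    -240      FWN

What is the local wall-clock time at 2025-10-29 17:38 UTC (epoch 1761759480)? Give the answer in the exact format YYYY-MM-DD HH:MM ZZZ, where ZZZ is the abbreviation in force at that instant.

2025-10-29 13:38 FWN

Query: 2025-10-29 17:38 UTC
Rule 4/4 (FWN, -04:00): 2025-06-02 11:30 UTC ≤ query < +∞
17·60 + 38 - 240 = 818 min
818 = 0·1440 + 818; 818 = 13·60 + 38 → 13:38, same day
→ 2025-10-29 13:38 FWN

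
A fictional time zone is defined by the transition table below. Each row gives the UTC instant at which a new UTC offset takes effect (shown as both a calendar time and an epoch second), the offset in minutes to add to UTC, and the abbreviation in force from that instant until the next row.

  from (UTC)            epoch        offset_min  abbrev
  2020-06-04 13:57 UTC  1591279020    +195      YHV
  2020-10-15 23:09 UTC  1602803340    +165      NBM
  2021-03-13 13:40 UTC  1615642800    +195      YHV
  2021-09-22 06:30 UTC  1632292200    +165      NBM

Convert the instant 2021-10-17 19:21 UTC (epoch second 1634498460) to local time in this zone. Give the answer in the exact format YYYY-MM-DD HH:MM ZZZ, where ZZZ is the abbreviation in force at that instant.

2021-10-17 22:06 NBM

Query: 2021-10-17 19:21 UTC
Rule 4/4 (NBM, +02:45): 2021-09-22 06:30 UTC ≤ query < +∞
19·60 + 21 + 165 = 1326 min
1326 = 0·1440 + 1326; 1326 = 22·60 + 6 → 22:06, same day
→ 2021-10-17 22:06 NBM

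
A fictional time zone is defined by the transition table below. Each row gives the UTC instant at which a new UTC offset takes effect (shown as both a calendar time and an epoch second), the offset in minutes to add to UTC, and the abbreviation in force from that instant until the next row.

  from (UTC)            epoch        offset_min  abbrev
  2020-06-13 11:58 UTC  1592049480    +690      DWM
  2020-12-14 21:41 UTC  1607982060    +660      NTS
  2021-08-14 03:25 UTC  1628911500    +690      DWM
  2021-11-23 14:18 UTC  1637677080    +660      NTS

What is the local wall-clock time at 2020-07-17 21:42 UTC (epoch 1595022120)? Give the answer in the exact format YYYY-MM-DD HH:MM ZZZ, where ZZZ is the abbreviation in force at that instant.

2020-07-18 09:12 DWM

Query: 2020-07-17 21:42 UTC
Rule 1/4 (DWM, +11:30): 2020-06-13 11:58 UTC ≤ query < 2020-12-14 21:41 UTC
21·60 + 42 + 690 = 1992 min
1992 = 1·1440 + 552; 552 = 9·60 + 12 → 09:12, 2020-07-17 + 1 day = 2020-07-18
→ 2020-07-18 09:12 DWM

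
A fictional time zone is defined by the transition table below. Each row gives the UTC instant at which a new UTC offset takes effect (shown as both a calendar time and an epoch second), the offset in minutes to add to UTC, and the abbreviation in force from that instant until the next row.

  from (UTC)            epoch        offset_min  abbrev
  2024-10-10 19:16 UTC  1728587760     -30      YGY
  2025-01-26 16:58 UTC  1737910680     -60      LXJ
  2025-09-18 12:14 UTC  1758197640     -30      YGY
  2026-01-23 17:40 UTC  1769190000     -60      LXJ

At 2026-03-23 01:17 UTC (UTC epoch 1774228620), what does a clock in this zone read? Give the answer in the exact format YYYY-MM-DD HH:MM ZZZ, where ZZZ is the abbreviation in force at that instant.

Query: 2026-03-23 01:17 UTC
Rule 4/4 (LXJ, -01:00): 2026-01-23 17:40 UTC ≤ query < +∞
1·60 + 17 - 60 = 17 min
17 = 0·1440 + 17; 17 = 0·60 + 17 → 00:17, same day
→ 2026-03-23 00:17 LXJ

2026-03-23 00:17 LXJ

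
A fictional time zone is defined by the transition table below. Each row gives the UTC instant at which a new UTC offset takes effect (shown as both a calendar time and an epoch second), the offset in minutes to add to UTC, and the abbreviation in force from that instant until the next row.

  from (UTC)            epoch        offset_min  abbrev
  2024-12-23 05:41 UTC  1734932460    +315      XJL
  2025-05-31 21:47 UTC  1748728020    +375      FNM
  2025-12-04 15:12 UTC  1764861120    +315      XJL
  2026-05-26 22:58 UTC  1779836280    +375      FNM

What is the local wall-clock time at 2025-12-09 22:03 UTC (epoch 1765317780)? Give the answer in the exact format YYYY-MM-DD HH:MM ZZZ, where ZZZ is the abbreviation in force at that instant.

2025-12-10 03:18 XJL

Query: 2025-12-09 22:03 UTC
Rule 3/4 (XJL, +05:15): 2025-12-04 15:12 UTC ≤ query < 2026-05-26 22:58 UTC
22·60 + 3 + 315 = 1638 min
1638 = 1·1440 + 198; 198 = 3·60 + 18 → 03:18, 2025-12-09 + 1 day = 2025-12-10
→ 2025-12-10 03:18 XJL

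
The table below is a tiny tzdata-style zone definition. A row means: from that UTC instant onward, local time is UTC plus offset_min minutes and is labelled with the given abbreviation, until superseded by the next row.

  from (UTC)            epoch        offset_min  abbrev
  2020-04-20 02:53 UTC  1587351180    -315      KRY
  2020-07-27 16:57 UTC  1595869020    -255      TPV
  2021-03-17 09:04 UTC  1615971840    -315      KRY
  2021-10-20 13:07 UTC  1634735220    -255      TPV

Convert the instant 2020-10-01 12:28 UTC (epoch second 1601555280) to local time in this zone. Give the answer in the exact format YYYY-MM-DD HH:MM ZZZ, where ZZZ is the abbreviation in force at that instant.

2020-10-01 08:13 TPV

Query: 2020-10-01 12:28 UTC
Rule 2/4 (TPV, -04:15): 2020-07-27 16:57 UTC ≤ query < 2021-03-17 09:04 UTC
12·60 + 28 - 255 = 493 min
493 = 0·1440 + 493; 493 = 8·60 + 13 → 08:13, same day
→ 2020-10-01 08:13 TPV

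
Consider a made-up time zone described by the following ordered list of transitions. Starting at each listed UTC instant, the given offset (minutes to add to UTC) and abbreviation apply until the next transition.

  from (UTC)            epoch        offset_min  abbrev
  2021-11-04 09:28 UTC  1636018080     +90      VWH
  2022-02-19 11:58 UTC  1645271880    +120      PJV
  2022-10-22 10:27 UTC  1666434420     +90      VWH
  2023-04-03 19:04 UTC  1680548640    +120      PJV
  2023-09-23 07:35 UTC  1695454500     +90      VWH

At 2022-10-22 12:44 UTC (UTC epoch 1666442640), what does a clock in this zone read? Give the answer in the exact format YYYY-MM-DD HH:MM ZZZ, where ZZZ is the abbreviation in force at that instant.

Query: 2022-10-22 12:44 UTC
Rule 3/5 (VWH, +01:30): 2022-10-22 10:27 UTC ≤ query < 2023-04-03 19:04 UTC
12·60 + 44 + 90 = 854 min
854 = 0·1440 + 854; 854 = 14·60 + 14 → 14:14, same day
→ 2022-10-22 14:14 VWH

2022-10-22 14:14 VWH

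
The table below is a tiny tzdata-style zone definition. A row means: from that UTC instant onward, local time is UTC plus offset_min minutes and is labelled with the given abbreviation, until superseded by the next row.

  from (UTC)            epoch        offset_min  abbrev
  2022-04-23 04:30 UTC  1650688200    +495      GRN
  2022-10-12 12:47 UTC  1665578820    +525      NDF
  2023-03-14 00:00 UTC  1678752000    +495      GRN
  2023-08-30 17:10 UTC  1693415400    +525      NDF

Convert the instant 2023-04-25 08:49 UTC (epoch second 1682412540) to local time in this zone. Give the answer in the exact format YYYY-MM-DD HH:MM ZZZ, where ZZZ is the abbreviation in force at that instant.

2023-04-25 17:04 GRN

Query: 2023-04-25 08:49 UTC
Rule 3/4 (GRN, +08:15): 2023-03-14 00:00 UTC ≤ query < 2023-08-30 17:10 UTC
8·60 + 49 + 495 = 1024 min
1024 = 0·1440 + 1024; 1024 = 17·60 + 4 → 17:04, same day
→ 2023-04-25 17:04 GRN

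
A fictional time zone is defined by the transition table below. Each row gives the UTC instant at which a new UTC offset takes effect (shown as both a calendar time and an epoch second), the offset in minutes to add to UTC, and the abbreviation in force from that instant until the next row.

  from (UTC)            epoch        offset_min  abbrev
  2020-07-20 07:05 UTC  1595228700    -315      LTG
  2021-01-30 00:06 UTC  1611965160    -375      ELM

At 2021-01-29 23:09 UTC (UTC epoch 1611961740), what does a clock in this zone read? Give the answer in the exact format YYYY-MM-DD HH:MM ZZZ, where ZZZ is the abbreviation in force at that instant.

Query: 2021-01-29 23:09 UTC
Rule 1/2 (LTG, -05:15): 2020-07-20 07:05 UTC ≤ query < 2021-01-30 00:06 UTC
23·60 + 9 - 315 = 1074 min
1074 = 0·1440 + 1074; 1074 = 17·60 + 54 → 17:54, same day
→ 2021-01-29 17:54 LTG

2021-01-29 17:54 LTG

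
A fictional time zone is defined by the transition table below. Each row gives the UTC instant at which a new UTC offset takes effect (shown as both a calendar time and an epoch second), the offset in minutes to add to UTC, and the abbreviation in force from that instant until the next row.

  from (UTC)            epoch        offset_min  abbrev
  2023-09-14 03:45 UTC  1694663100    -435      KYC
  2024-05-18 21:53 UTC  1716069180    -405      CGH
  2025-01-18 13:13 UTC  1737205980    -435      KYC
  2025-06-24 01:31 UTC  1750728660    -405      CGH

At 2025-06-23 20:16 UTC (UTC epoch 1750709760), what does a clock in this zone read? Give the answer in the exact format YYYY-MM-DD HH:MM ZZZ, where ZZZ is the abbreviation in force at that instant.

2025-06-23 13:01 KYC

Query: 2025-06-23 20:16 UTC
Rule 3/4 (KYC, -07:15): 2025-01-18 13:13 UTC ≤ query < 2025-06-24 01:31 UTC
20·60 + 16 - 435 = 781 min
781 = 0·1440 + 781; 781 = 13·60 + 1 → 13:01, same day
→ 2025-06-23 13:01 KYC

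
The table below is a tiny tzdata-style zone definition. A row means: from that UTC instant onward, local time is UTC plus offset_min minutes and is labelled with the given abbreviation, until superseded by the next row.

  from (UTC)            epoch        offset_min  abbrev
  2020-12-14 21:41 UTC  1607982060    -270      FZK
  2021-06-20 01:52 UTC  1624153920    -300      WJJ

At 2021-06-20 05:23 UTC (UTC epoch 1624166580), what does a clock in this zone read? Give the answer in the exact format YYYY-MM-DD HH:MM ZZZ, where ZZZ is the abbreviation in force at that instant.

2021-06-20 00:23 WJJ

Query: 2021-06-20 05:23 UTC
Rule 2/2 (WJJ, -05:00): 2021-06-20 01:52 UTC ≤ query < +∞
5·60 + 23 - 300 = 23 min
23 = 0·1440 + 23; 23 = 0·60 + 23 → 00:23, same day
→ 2021-06-20 00:23 WJJ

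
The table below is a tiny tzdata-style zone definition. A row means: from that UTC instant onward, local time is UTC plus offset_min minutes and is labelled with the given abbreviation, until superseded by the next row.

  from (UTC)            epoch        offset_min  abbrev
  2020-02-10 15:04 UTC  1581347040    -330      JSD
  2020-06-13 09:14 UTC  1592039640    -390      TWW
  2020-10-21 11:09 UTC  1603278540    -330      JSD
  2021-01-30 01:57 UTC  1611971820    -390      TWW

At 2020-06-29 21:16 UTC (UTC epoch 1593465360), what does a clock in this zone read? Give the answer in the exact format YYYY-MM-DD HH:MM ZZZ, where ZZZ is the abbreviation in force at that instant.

Query: 2020-06-29 21:16 UTC
Rule 2/4 (TWW, -06:30): 2020-06-13 09:14 UTC ≤ query < 2020-10-21 11:09 UTC
21·60 + 16 - 390 = 886 min
886 = 0·1440 + 886; 886 = 14·60 + 46 → 14:46, same day
→ 2020-06-29 14:46 TWW

2020-06-29 14:46 TWW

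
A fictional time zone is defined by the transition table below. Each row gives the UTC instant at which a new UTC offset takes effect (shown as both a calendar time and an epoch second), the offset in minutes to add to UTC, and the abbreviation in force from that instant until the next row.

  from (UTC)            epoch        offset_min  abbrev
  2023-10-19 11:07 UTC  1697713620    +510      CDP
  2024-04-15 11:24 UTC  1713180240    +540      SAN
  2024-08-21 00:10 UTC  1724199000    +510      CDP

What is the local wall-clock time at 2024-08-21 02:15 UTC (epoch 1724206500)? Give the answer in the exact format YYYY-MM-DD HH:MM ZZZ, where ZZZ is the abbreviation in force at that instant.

2024-08-21 10:45 CDP

Query: 2024-08-21 02:15 UTC
Rule 3/3 (CDP, +08:30): 2024-08-21 00:10 UTC ≤ query < +∞
2·60 + 15 + 510 = 645 min
645 = 0·1440 + 645; 645 = 10·60 + 45 → 10:45, same day
→ 2024-08-21 10:45 CDP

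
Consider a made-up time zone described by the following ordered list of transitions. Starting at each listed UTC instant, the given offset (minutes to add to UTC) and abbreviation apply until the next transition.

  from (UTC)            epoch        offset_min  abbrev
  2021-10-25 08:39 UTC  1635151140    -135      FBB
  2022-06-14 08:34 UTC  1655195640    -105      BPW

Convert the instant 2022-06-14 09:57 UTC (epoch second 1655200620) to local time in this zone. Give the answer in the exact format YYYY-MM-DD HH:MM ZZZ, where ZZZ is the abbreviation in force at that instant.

2022-06-14 08:12 BPW

Query: 2022-06-14 09:57 UTC
Rule 2/2 (BPW, -01:45): 2022-06-14 08:34 UTC ≤ query < +∞
9·60 + 57 - 105 = 492 min
492 = 0·1440 + 492; 492 = 8·60 + 12 → 08:12, same day
→ 2022-06-14 08:12 BPW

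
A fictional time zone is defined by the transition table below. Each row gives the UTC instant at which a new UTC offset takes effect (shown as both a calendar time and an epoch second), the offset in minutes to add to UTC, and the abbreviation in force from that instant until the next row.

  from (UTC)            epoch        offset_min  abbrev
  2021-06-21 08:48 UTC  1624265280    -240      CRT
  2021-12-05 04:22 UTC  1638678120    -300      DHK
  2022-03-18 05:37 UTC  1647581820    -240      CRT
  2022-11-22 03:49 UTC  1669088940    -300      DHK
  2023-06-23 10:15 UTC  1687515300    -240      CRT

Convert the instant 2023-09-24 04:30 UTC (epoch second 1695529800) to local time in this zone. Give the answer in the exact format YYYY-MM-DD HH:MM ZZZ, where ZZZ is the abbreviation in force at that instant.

2023-09-24 00:30 CRT

Query: 2023-09-24 04:30 UTC
Rule 5/5 (CRT, -04:00): 2023-06-23 10:15 UTC ≤ query < +∞
4·60 + 30 - 240 = 30 min
30 = 0·1440 + 30; 30 = 0·60 + 30 → 00:30, same day
→ 2023-09-24 00:30 CRT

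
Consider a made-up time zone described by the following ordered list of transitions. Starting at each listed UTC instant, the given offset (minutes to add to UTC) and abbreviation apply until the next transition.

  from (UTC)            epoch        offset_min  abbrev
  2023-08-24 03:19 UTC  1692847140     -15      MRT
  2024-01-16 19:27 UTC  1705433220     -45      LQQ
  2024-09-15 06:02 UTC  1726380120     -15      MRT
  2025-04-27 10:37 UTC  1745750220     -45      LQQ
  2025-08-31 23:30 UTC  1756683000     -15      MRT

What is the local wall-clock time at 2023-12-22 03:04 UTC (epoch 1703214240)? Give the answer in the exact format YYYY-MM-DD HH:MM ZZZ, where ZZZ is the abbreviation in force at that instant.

Query: 2023-12-22 03:04 UTC
Rule 1/5 (MRT, -00:15): 2023-08-24 03:19 UTC ≤ query < 2024-01-16 19:27 UTC
3·60 + 4 - 15 = 169 min
169 = 0·1440 + 169; 169 = 2·60 + 49 → 02:49, same day
→ 2023-12-22 02:49 MRT

2023-12-22 02:49 MRT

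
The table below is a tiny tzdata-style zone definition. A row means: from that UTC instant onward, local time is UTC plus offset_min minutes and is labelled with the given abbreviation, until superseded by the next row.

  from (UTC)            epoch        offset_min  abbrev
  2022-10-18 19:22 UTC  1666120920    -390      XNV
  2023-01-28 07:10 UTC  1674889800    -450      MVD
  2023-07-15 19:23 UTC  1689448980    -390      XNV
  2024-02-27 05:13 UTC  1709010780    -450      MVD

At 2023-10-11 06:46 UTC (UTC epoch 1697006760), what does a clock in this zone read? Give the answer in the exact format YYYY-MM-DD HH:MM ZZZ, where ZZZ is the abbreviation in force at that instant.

Query: 2023-10-11 06:46 UTC
Rule 3/4 (XNV, -06:30): 2023-07-15 19:23 UTC ≤ query < 2024-02-27 05:13 UTC
6·60 + 46 - 390 = 16 min
16 = 0·1440 + 16; 16 = 0·60 + 16 → 00:16, same day
→ 2023-10-11 00:16 XNV

2023-10-11 00:16 XNV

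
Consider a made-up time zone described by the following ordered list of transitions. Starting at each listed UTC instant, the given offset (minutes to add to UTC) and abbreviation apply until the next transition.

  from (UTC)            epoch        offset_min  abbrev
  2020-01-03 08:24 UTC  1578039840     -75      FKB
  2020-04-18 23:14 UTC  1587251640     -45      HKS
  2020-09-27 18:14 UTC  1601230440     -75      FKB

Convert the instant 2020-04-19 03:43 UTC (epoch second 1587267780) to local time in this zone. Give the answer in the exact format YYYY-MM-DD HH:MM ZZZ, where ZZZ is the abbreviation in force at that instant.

Query: 2020-04-19 03:43 UTC
Rule 2/3 (HKS, -00:45): 2020-04-18 23:14 UTC ≤ query < 2020-09-27 18:14 UTC
3·60 + 43 - 45 = 178 min
178 = 0·1440 + 178; 178 = 2·60 + 58 → 02:58, same day
→ 2020-04-19 02:58 HKS

2020-04-19 02:58 HKS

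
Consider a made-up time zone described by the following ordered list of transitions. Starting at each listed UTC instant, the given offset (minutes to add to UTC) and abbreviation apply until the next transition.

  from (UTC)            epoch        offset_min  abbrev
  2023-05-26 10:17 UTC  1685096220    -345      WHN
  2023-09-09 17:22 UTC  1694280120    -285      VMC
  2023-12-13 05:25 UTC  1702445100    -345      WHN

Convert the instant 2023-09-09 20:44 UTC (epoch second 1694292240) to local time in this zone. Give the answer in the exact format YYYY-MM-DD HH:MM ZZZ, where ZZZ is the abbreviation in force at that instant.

2023-09-09 15:59 VMC

Query: 2023-09-09 20:44 UTC
Rule 2/3 (VMC, -04:45): 2023-09-09 17:22 UTC ≤ query < 2023-12-13 05:25 UTC
20·60 + 44 - 285 = 959 min
959 = 0·1440 + 959; 959 = 15·60 + 59 → 15:59, same day
→ 2023-09-09 15:59 VMC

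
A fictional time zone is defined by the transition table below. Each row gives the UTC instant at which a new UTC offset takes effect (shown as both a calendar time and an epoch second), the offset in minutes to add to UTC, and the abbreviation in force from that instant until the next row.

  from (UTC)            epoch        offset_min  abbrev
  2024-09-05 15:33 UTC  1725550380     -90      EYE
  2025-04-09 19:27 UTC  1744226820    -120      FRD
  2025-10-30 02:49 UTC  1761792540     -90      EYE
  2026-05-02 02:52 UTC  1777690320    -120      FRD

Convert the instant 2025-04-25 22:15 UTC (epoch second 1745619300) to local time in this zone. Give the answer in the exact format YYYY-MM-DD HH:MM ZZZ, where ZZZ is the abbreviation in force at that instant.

2025-04-25 20:15 FRD

Query: 2025-04-25 22:15 UTC
Rule 2/4 (FRD, -02:00): 2025-04-09 19:27 UTC ≤ query < 2025-10-30 02:49 UTC
22·60 + 15 - 120 = 1215 min
1215 = 0·1440 + 1215; 1215 = 20·60 + 15 → 20:15, same day
→ 2025-04-25 20:15 FRD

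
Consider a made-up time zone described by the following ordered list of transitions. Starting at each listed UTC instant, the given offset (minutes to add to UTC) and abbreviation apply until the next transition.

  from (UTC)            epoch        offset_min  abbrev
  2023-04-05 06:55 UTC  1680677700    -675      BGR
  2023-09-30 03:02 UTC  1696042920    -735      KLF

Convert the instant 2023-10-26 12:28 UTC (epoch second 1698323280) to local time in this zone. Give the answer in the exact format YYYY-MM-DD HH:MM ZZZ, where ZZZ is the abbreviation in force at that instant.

Query: 2023-10-26 12:28 UTC
Rule 2/2 (KLF, -12:15): 2023-09-30 03:02 UTC ≤ query < +∞
12·60 + 28 - 735 = 13 min
13 = 0·1440 + 13; 13 = 0·60 + 13 → 00:13, same day
→ 2023-10-26 00:13 KLF

2023-10-26 00:13 KLF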